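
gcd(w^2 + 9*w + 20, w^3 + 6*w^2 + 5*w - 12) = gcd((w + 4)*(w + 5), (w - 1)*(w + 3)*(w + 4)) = w + 4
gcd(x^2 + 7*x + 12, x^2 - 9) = x + 3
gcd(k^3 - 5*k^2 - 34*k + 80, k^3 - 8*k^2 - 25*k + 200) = k^2 - 3*k - 40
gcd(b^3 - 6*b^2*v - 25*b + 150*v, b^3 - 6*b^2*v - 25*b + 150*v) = -b^3 + 6*b^2*v + 25*b - 150*v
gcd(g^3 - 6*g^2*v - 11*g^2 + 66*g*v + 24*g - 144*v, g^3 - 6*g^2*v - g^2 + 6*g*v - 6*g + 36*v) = -g^2 + 6*g*v + 3*g - 18*v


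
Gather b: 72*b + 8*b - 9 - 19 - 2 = 80*b - 30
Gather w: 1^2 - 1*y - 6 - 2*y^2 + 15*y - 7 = -2*y^2 + 14*y - 12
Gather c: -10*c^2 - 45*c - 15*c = -10*c^2 - 60*c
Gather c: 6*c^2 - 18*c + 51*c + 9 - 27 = 6*c^2 + 33*c - 18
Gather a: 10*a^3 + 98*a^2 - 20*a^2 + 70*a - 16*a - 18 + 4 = 10*a^3 + 78*a^2 + 54*a - 14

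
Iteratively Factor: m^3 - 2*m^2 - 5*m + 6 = (m + 2)*(m^2 - 4*m + 3) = (m - 3)*(m + 2)*(m - 1)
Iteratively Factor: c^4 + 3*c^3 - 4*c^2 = (c)*(c^3 + 3*c^2 - 4*c) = c*(c - 1)*(c^2 + 4*c) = c^2*(c - 1)*(c + 4)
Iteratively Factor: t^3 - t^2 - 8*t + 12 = (t - 2)*(t^2 + t - 6) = (t - 2)*(t + 3)*(t - 2)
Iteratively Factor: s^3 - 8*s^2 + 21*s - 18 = (s - 3)*(s^2 - 5*s + 6) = (s - 3)^2*(s - 2)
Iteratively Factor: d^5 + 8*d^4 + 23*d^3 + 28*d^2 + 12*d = (d + 2)*(d^4 + 6*d^3 + 11*d^2 + 6*d) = (d + 1)*(d + 2)*(d^3 + 5*d^2 + 6*d) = (d + 1)*(d + 2)*(d + 3)*(d^2 + 2*d) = (d + 1)*(d + 2)^2*(d + 3)*(d)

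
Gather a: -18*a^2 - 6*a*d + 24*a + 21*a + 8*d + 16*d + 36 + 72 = -18*a^2 + a*(45 - 6*d) + 24*d + 108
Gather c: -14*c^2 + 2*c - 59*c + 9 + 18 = -14*c^2 - 57*c + 27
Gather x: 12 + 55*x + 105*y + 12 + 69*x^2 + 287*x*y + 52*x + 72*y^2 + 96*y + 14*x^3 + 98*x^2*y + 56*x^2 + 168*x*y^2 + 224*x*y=14*x^3 + x^2*(98*y + 125) + x*(168*y^2 + 511*y + 107) + 72*y^2 + 201*y + 24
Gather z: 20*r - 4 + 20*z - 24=20*r + 20*z - 28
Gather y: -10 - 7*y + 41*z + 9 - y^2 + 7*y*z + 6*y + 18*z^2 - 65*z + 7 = -y^2 + y*(7*z - 1) + 18*z^2 - 24*z + 6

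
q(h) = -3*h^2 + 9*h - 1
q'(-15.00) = 99.00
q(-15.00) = -811.00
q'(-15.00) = 99.00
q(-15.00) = -811.00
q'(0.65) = 5.10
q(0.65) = 3.58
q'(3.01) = -9.06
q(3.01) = -1.09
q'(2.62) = -6.72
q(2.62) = 1.99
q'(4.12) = -15.72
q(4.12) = -14.84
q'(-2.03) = 21.18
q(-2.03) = -31.63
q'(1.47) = 0.18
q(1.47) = 5.75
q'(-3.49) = 29.94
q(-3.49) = -68.95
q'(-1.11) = 15.66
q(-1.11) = -14.69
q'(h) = 9 - 6*h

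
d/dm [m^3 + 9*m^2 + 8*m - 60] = 3*m^2 + 18*m + 8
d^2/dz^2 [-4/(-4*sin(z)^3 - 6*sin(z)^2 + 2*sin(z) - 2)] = 2*((sin(z) - 9*sin(3*z) - 12*cos(2*z))*(2*sin(z)^3 + 3*sin(z)^2 - sin(z) + 1)/2 + 2*(6*sin(z)^2 + 6*sin(z) - 1)^2*cos(z)^2)/(2*sin(z)^3 + 3*sin(z)^2 - sin(z) + 1)^3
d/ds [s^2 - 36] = 2*s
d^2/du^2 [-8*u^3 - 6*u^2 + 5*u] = -48*u - 12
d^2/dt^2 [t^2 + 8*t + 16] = 2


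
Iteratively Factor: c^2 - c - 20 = (c - 5)*(c + 4)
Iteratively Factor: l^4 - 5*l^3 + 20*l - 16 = (l + 2)*(l^3 - 7*l^2 + 14*l - 8) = (l - 1)*(l + 2)*(l^2 - 6*l + 8) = (l - 2)*(l - 1)*(l + 2)*(l - 4)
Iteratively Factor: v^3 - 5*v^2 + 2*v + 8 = (v + 1)*(v^2 - 6*v + 8) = (v - 4)*(v + 1)*(v - 2)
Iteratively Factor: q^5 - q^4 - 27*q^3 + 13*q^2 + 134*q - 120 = (q + 4)*(q^4 - 5*q^3 - 7*q^2 + 41*q - 30) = (q - 2)*(q + 4)*(q^3 - 3*q^2 - 13*q + 15) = (q - 2)*(q - 1)*(q + 4)*(q^2 - 2*q - 15) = (q - 2)*(q - 1)*(q + 3)*(q + 4)*(q - 5)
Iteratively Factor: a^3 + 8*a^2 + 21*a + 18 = (a + 3)*(a^2 + 5*a + 6) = (a + 3)^2*(a + 2)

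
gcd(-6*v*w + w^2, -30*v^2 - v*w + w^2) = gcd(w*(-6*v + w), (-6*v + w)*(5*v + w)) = 6*v - w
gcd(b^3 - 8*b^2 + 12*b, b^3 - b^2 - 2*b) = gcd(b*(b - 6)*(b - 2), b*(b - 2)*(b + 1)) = b^2 - 2*b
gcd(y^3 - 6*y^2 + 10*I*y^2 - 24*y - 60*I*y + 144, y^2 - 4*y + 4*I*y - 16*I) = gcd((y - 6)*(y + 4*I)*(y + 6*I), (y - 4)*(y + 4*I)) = y + 4*I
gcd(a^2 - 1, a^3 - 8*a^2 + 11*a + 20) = a + 1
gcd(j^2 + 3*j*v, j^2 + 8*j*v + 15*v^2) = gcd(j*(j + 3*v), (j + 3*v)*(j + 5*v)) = j + 3*v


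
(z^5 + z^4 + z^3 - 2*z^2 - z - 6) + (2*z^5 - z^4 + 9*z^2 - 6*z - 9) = 3*z^5 + z^3 + 7*z^2 - 7*z - 15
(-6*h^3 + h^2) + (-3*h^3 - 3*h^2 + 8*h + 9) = -9*h^3 - 2*h^2 + 8*h + 9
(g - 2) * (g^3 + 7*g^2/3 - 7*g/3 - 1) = g^4 + g^3/3 - 7*g^2 + 11*g/3 + 2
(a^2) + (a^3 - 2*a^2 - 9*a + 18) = a^3 - a^2 - 9*a + 18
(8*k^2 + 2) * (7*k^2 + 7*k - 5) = 56*k^4 + 56*k^3 - 26*k^2 + 14*k - 10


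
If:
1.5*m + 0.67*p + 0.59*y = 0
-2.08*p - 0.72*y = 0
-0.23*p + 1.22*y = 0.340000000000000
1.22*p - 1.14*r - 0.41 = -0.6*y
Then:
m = -0.06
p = -0.09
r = -0.32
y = 0.26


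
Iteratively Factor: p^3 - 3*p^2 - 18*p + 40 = (p - 2)*(p^2 - p - 20) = (p - 2)*(p + 4)*(p - 5)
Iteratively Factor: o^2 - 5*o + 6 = (o - 2)*(o - 3)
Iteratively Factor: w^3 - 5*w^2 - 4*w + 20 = (w - 5)*(w^2 - 4) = (w - 5)*(w - 2)*(w + 2)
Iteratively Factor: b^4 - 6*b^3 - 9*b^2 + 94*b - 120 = (b + 4)*(b^3 - 10*b^2 + 31*b - 30) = (b - 5)*(b + 4)*(b^2 - 5*b + 6) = (b - 5)*(b - 2)*(b + 4)*(b - 3)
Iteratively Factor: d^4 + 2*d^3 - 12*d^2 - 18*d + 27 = (d - 3)*(d^3 + 5*d^2 + 3*d - 9) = (d - 3)*(d - 1)*(d^2 + 6*d + 9) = (d - 3)*(d - 1)*(d + 3)*(d + 3)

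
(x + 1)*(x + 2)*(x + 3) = x^3 + 6*x^2 + 11*x + 6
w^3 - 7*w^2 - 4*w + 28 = (w - 7)*(w - 2)*(w + 2)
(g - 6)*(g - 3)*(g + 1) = g^3 - 8*g^2 + 9*g + 18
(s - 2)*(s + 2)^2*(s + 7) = s^4 + 9*s^3 + 10*s^2 - 36*s - 56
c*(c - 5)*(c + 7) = c^3 + 2*c^2 - 35*c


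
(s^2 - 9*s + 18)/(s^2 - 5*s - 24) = (-s^2 + 9*s - 18)/(-s^2 + 5*s + 24)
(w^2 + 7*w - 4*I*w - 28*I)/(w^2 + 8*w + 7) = (w - 4*I)/(w + 1)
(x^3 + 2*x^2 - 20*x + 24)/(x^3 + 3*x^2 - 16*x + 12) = (x - 2)/(x - 1)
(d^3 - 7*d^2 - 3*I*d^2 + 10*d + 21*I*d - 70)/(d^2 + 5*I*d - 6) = (d^2 - d*(7 + 5*I) + 35*I)/(d + 3*I)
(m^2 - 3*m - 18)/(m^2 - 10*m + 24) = (m + 3)/(m - 4)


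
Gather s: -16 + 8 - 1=-9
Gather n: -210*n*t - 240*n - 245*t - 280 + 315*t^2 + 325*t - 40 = n*(-210*t - 240) + 315*t^2 + 80*t - 320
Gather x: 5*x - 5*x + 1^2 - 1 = 0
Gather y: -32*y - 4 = -32*y - 4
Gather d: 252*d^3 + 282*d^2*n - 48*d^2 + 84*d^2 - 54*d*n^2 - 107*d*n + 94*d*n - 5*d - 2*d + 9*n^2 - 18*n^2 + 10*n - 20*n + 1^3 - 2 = 252*d^3 + d^2*(282*n + 36) + d*(-54*n^2 - 13*n - 7) - 9*n^2 - 10*n - 1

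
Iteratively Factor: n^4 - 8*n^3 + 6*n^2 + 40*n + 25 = (n - 5)*(n^3 - 3*n^2 - 9*n - 5) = (n - 5)*(n + 1)*(n^2 - 4*n - 5) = (n - 5)*(n + 1)^2*(n - 5)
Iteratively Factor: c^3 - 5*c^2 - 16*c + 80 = (c + 4)*(c^2 - 9*c + 20) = (c - 4)*(c + 4)*(c - 5)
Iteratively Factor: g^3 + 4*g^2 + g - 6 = (g + 2)*(g^2 + 2*g - 3) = (g + 2)*(g + 3)*(g - 1)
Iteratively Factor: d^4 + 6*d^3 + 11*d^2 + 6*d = (d)*(d^3 + 6*d^2 + 11*d + 6) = d*(d + 2)*(d^2 + 4*d + 3) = d*(d + 2)*(d + 3)*(d + 1)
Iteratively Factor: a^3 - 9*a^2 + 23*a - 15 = (a - 3)*(a^2 - 6*a + 5) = (a - 3)*(a - 1)*(a - 5)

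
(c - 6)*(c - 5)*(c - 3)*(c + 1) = c^4 - 13*c^3 + 49*c^2 - 27*c - 90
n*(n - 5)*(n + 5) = n^3 - 25*n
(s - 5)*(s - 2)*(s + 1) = s^3 - 6*s^2 + 3*s + 10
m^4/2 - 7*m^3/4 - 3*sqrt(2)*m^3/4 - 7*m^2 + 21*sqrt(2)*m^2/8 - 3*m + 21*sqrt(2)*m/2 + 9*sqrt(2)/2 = (m/2 + 1)*(m - 6)*(m + 1/2)*(m - 3*sqrt(2)/2)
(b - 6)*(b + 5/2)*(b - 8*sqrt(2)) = b^3 - 8*sqrt(2)*b^2 - 7*b^2/2 - 15*b + 28*sqrt(2)*b + 120*sqrt(2)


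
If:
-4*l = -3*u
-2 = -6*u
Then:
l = 1/4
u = 1/3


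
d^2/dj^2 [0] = 0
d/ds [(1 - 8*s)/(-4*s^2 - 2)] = 2*(-4*s^2 + s + 2)/(4*s^4 + 4*s^2 + 1)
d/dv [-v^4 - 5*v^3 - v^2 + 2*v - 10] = -4*v^3 - 15*v^2 - 2*v + 2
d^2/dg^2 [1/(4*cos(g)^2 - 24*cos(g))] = (-2*(1 - cos(2*g))^2 - 45*cos(g) - 38*cos(2*g) + 9*cos(3*g) + 114)/(8*(cos(g) - 6)^3*cos(g)^3)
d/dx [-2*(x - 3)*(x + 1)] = 4 - 4*x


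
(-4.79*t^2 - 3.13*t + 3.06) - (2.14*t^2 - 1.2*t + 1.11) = -6.93*t^2 - 1.93*t + 1.95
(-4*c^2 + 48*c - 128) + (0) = -4*c^2 + 48*c - 128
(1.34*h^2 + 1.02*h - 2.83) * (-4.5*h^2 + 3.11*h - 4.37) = -6.03*h^4 - 0.4226*h^3 + 10.0514*h^2 - 13.2587*h + 12.3671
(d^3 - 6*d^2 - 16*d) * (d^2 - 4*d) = d^5 - 10*d^4 + 8*d^3 + 64*d^2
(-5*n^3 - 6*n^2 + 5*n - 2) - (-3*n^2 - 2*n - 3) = -5*n^3 - 3*n^2 + 7*n + 1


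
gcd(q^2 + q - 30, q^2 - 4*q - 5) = q - 5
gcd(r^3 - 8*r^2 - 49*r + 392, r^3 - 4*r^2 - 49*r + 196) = r^2 - 49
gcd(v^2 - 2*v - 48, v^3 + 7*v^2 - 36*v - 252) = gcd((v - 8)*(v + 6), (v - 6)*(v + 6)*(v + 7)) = v + 6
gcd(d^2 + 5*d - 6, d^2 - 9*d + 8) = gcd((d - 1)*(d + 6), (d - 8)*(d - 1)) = d - 1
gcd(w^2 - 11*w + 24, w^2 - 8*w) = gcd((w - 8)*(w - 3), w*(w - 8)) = w - 8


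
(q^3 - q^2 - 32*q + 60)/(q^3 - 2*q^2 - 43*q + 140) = (q^2 + 4*q - 12)/(q^2 + 3*q - 28)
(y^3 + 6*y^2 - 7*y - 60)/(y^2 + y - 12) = y + 5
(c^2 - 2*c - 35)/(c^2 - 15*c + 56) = (c + 5)/(c - 8)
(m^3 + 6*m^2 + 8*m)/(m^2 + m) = (m^2 + 6*m + 8)/(m + 1)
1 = 1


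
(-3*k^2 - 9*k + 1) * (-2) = 6*k^2 + 18*k - 2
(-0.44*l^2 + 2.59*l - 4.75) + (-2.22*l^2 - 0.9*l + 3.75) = -2.66*l^2 + 1.69*l - 1.0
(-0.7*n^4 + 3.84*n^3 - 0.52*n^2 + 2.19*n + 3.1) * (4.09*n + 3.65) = -2.863*n^5 + 13.1506*n^4 + 11.8892*n^3 + 7.0591*n^2 + 20.6725*n + 11.315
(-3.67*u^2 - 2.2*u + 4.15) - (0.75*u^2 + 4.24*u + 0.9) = -4.42*u^2 - 6.44*u + 3.25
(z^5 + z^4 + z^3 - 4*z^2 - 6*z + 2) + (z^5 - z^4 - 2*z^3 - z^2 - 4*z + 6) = 2*z^5 - z^3 - 5*z^2 - 10*z + 8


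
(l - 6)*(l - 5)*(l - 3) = l^3 - 14*l^2 + 63*l - 90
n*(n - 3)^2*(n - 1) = n^4 - 7*n^3 + 15*n^2 - 9*n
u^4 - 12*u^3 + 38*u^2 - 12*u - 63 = (u - 7)*(u - 3)^2*(u + 1)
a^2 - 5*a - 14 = (a - 7)*(a + 2)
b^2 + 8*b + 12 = (b + 2)*(b + 6)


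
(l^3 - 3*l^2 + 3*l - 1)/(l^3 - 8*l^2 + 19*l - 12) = (l^2 - 2*l + 1)/(l^2 - 7*l + 12)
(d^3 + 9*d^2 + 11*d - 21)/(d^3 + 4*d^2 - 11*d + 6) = (d^2 + 10*d + 21)/(d^2 + 5*d - 6)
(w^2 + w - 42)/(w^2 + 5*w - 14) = (w - 6)/(w - 2)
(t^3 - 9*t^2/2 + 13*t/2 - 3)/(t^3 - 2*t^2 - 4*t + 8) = (2*t^2 - 5*t + 3)/(2*(t^2 - 4))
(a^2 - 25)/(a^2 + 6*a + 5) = (a - 5)/(a + 1)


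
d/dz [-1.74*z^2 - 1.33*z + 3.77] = -3.48*z - 1.33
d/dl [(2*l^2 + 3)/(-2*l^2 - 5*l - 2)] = (-10*l^2 + 4*l + 15)/(4*l^4 + 20*l^3 + 33*l^2 + 20*l + 4)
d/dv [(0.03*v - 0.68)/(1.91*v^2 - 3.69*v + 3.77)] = (-0.0573*v^2 + 2.5976*v - 2.3961)/(3.6481*v^4 - 14.0958*v^3 + 28.0175*v^2 - 27.8226*v + 14.2129)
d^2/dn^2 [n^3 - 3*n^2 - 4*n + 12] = 6*n - 6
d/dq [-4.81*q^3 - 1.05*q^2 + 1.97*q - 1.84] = -14.43*q^2 - 2.1*q + 1.97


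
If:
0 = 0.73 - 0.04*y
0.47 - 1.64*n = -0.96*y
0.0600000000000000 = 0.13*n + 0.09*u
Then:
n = 10.97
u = -15.18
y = 18.25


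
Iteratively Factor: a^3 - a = (a - 1)*(a^2 + a) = a*(a - 1)*(a + 1)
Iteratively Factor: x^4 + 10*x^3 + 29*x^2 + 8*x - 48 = (x + 3)*(x^3 + 7*x^2 + 8*x - 16) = (x - 1)*(x + 3)*(x^2 + 8*x + 16) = (x - 1)*(x + 3)*(x + 4)*(x + 4)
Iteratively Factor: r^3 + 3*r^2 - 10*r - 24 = (r + 4)*(r^2 - r - 6) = (r + 2)*(r + 4)*(r - 3)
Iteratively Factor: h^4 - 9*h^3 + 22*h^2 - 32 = (h - 4)*(h^3 - 5*h^2 + 2*h + 8) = (h - 4)^2*(h^2 - h - 2) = (h - 4)^2*(h - 2)*(h + 1)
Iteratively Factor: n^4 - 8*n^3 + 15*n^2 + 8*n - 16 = (n + 1)*(n^3 - 9*n^2 + 24*n - 16) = (n - 4)*(n + 1)*(n^2 - 5*n + 4) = (n - 4)*(n - 1)*(n + 1)*(n - 4)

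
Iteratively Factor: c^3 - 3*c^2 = (c - 3)*(c^2) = c*(c - 3)*(c)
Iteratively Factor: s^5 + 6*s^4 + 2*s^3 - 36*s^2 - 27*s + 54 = (s + 3)*(s^4 + 3*s^3 - 7*s^2 - 15*s + 18) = (s - 2)*(s + 3)*(s^3 + 5*s^2 + 3*s - 9) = (s - 2)*(s - 1)*(s + 3)*(s^2 + 6*s + 9) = (s - 2)*(s - 1)*(s + 3)^2*(s + 3)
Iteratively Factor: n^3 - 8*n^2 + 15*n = (n - 5)*(n^2 - 3*n) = (n - 5)*(n - 3)*(n)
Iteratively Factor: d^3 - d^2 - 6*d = (d)*(d^2 - d - 6) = d*(d - 3)*(d + 2)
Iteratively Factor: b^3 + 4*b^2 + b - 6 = (b - 1)*(b^2 + 5*b + 6) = (b - 1)*(b + 3)*(b + 2)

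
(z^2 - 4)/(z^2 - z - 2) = (z + 2)/(z + 1)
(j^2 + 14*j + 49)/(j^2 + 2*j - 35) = (j + 7)/(j - 5)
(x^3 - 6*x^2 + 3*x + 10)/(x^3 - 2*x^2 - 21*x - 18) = (x^2 - 7*x + 10)/(x^2 - 3*x - 18)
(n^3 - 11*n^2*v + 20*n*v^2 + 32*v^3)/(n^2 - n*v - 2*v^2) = (-n^2 + 12*n*v - 32*v^2)/(-n + 2*v)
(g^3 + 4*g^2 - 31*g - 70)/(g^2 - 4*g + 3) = (g^3 + 4*g^2 - 31*g - 70)/(g^2 - 4*g + 3)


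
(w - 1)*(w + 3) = w^2 + 2*w - 3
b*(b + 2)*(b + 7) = b^3 + 9*b^2 + 14*b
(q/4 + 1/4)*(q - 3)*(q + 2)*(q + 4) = q^4/4 + q^3 - 7*q^2/4 - 17*q/2 - 6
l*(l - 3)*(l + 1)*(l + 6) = l^4 + 4*l^3 - 15*l^2 - 18*l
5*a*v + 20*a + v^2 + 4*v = (5*a + v)*(v + 4)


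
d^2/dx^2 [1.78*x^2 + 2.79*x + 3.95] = 3.56000000000000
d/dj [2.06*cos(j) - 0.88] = -2.06*sin(j)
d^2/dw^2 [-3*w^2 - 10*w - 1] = -6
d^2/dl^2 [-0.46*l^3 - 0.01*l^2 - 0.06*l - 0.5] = -2.76*l - 0.02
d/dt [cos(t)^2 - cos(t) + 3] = sin(t) - sin(2*t)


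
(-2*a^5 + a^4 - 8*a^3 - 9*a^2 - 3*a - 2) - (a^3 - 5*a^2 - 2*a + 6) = -2*a^5 + a^4 - 9*a^3 - 4*a^2 - a - 8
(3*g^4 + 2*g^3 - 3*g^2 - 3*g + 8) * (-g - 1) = -3*g^5 - 5*g^4 + g^3 + 6*g^2 - 5*g - 8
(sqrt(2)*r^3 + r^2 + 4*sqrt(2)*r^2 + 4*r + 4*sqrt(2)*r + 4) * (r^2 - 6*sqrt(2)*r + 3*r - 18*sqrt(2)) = sqrt(2)*r^5 - 11*r^4 + 7*sqrt(2)*r^4 - 77*r^3 + 10*sqrt(2)*r^3 - 176*r^2 - 30*sqrt(2)*r^2 - 96*sqrt(2)*r - 132*r - 72*sqrt(2)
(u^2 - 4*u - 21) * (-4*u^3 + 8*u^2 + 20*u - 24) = -4*u^5 + 24*u^4 + 72*u^3 - 272*u^2 - 324*u + 504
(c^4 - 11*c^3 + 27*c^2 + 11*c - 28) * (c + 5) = c^5 - 6*c^4 - 28*c^3 + 146*c^2 + 27*c - 140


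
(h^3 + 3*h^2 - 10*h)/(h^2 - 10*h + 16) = h*(h + 5)/(h - 8)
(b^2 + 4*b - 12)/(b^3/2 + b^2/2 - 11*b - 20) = 2*(b^2 + 4*b - 12)/(b^3 + b^2 - 22*b - 40)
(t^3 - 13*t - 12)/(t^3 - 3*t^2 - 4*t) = (t + 3)/t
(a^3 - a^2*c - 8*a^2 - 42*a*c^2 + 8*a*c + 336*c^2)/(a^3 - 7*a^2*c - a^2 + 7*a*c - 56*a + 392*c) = (a + 6*c)/(a + 7)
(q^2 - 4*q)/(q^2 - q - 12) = q/(q + 3)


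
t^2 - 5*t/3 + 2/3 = (t - 1)*(t - 2/3)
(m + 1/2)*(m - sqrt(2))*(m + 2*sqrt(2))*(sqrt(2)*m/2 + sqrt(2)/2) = sqrt(2)*m^4/2 + m^3 + 3*sqrt(2)*m^3/4 - 7*sqrt(2)*m^2/4 + 3*m^2/2 - 3*sqrt(2)*m + m/2 - sqrt(2)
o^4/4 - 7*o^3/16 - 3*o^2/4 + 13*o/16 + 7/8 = (o/4 + 1/4)*(o - 2)*(o - 7/4)*(o + 1)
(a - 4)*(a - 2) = a^2 - 6*a + 8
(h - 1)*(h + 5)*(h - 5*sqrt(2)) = h^3 - 5*sqrt(2)*h^2 + 4*h^2 - 20*sqrt(2)*h - 5*h + 25*sqrt(2)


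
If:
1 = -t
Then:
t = -1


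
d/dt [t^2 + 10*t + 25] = 2*t + 10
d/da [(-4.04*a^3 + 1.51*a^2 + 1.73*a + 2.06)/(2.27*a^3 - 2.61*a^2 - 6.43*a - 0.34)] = (7.11670000000001*a^4 + 44.1002*a^3 - 15.1018*a^2 + 9.7264*a + 12.6576)/(5.1529*a^6 - 11.8494*a^5 - 22.3801*a^4 + 32.021*a^3 + 43.1197*a^2 + 4.3724*a + 0.1156)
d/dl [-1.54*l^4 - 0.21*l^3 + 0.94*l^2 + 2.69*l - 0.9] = -6.16*l^3 - 0.63*l^2 + 1.88*l + 2.69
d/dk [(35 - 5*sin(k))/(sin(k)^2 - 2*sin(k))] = 5*(cos(k) - 14/tan(k) + 14*cos(k)/sin(k)^2)/(sin(k) - 2)^2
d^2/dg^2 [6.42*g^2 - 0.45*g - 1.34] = 12.8400000000000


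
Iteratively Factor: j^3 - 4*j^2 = (j)*(j^2 - 4*j) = j*(j - 4)*(j)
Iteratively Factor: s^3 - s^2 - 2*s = (s + 1)*(s^2 - 2*s) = (s - 2)*(s + 1)*(s)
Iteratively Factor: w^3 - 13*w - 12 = (w - 4)*(w^2 + 4*w + 3) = (w - 4)*(w + 3)*(w + 1)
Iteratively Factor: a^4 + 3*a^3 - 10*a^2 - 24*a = (a - 3)*(a^3 + 6*a^2 + 8*a) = (a - 3)*(a + 4)*(a^2 + 2*a) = a*(a - 3)*(a + 4)*(a + 2)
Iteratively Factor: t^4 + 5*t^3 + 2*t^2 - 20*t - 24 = (t + 2)*(t^3 + 3*t^2 - 4*t - 12) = (t - 2)*(t + 2)*(t^2 + 5*t + 6) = (t - 2)*(t + 2)*(t + 3)*(t + 2)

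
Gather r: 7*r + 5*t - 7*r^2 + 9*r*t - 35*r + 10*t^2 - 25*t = -7*r^2 + r*(9*t - 28) + 10*t^2 - 20*t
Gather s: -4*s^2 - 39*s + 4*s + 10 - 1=-4*s^2 - 35*s + 9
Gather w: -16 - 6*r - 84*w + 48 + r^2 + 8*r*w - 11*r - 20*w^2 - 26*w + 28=r^2 - 17*r - 20*w^2 + w*(8*r - 110) + 60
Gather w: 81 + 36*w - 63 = 36*w + 18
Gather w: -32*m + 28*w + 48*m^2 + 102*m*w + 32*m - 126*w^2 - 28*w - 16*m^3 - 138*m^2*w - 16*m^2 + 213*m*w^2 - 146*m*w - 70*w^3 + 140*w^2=-16*m^3 + 32*m^2 - 70*w^3 + w^2*(213*m + 14) + w*(-138*m^2 - 44*m)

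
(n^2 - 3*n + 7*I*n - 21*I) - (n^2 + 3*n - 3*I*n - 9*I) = -6*n + 10*I*n - 12*I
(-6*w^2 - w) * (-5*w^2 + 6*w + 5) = 30*w^4 - 31*w^3 - 36*w^2 - 5*w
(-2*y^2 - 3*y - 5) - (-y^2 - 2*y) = -y^2 - y - 5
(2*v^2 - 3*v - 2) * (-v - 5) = -2*v^3 - 7*v^2 + 17*v + 10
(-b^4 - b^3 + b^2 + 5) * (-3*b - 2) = 3*b^5 + 5*b^4 - b^3 - 2*b^2 - 15*b - 10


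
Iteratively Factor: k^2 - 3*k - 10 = (k - 5)*(k + 2)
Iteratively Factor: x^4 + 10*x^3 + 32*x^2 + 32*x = (x + 4)*(x^3 + 6*x^2 + 8*x) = x*(x + 4)*(x^2 + 6*x + 8) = x*(x + 4)^2*(x + 2)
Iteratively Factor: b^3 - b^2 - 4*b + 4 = (b - 1)*(b^2 - 4) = (b - 2)*(b - 1)*(b + 2)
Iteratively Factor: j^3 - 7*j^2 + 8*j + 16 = (j + 1)*(j^2 - 8*j + 16) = (j - 4)*(j + 1)*(j - 4)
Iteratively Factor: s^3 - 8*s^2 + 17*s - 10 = (s - 2)*(s^2 - 6*s + 5) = (s - 5)*(s - 2)*(s - 1)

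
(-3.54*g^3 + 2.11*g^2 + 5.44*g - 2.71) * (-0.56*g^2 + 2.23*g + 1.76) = 1.9824*g^5 - 9.0758*g^4 - 4.5715*g^3 + 17.3624*g^2 + 3.5311*g - 4.7696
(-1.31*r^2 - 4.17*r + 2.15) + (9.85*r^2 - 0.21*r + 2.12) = 8.54*r^2 - 4.38*r + 4.27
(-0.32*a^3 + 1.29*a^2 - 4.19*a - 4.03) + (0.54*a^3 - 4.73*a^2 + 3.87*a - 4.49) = 0.22*a^3 - 3.44*a^2 - 0.32*a - 8.52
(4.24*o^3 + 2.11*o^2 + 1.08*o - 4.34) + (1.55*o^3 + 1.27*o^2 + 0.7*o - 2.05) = 5.79*o^3 + 3.38*o^2 + 1.78*o - 6.39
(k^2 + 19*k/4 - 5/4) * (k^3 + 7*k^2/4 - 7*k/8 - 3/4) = k^5 + 13*k^4/2 + 99*k^3/16 - 227*k^2/32 - 79*k/32 + 15/16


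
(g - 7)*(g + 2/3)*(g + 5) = g^3 - 4*g^2/3 - 109*g/3 - 70/3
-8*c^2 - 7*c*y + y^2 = (-8*c + y)*(c + y)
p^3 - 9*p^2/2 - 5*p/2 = p*(p - 5)*(p + 1/2)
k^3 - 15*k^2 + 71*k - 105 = (k - 7)*(k - 5)*(k - 3)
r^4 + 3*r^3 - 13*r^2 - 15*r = r*(r - 3)*(r + 1)*(r + 5)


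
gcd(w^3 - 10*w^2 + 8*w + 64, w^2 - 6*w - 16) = w^2 - 6*w - 16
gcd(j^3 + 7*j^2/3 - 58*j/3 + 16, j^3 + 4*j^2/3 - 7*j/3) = j - 1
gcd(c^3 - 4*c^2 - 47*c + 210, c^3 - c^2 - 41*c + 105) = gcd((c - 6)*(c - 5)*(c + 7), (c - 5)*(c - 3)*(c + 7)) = c^2 + 2*c - 35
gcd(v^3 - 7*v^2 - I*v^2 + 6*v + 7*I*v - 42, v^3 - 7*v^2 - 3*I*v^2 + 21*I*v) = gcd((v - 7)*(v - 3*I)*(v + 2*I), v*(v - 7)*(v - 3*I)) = v^2 + v*(-7 - 3*I) + 21*I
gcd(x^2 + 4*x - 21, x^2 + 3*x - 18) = x - 3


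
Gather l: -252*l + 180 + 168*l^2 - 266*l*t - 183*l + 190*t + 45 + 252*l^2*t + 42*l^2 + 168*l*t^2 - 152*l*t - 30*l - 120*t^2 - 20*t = l^2*(252*t + 210) + l*(168*t^2 - 418*t - 465) - 120*t^2 + 170*t + 225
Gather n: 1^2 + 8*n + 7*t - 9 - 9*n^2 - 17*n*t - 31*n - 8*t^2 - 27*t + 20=-9*n^2 + n*(-17*t - 23) - 8*t^2 - 20*t + 12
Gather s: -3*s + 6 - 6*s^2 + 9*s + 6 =-6*s^2 + 6*s + 12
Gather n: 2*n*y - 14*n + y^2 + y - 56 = n*(2*y - 14) + y^2 + y - 56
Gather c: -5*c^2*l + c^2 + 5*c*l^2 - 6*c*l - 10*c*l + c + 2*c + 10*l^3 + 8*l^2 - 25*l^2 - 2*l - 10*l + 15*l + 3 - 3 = c^2*(1 - 5*l) + c*(5*l^2 - 16*l + 3) + 10*l^3 - 17*l^2 + 3*l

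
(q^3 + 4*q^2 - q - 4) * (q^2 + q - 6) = q^5 + 5*q^4 - 3*q^3 - 29*q^2 + 2*q + 24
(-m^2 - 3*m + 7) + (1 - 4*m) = -m^2 - 7*m + 8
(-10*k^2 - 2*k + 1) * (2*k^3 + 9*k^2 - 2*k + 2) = -20*k^5 - 94*k^4 + 4*k^3 - 7*k^2 - 6*k + 2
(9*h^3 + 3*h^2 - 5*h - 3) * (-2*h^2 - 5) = -18*h^5 - 6*h^4 - 35*h^3 - 9*h^2 + 25*h + 15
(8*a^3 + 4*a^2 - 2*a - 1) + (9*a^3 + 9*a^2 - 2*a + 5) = 17*a^3 + 13*a^2 - 4*a + 4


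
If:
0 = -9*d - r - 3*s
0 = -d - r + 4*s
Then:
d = -7*s/8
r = 39*s/8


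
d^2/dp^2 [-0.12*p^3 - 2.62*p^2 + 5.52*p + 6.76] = -0.72*p - 5.24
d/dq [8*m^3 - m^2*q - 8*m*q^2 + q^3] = -m^2 - 16*m*q + 3*q^2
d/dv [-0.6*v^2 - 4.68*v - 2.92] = -1.2*v - 4.68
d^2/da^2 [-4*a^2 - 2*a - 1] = -8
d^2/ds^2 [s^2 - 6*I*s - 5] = 2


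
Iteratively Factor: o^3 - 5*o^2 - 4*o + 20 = (o + 2)*(o^2 - 7*o + 10) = (o - 2)*(o + 2)*(o - 5)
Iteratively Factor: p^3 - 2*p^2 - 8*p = (p)*(p^2 - 2*p - 8) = p*(p + 2)*(p - 4)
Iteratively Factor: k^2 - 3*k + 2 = (k - 1)*(k - 2)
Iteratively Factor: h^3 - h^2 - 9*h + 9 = (h - 3)*(h^2 + 2*h - 3) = (h - 3)*(h - 1)*(h + 3)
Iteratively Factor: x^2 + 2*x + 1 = (x + 1)*(x + 1)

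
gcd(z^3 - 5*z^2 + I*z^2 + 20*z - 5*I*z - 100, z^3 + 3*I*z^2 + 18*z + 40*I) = z^2 + I*z + 20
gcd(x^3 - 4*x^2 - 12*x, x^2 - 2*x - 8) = x + 2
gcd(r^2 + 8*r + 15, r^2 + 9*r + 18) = r + 3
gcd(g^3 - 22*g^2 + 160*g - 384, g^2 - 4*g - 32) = g - 8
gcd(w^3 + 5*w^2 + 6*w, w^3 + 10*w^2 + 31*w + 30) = w^2 + 5*w + 6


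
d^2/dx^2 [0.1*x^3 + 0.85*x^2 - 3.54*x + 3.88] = 0.6*x + 1.7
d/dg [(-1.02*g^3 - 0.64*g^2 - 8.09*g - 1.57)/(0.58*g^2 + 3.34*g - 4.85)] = (-0.5916*g^4 - 6.8136*g^3 + 17.3956*g^2 + 8.0292*g + 44.4803)/(0.3364*g^4 + 3.8744*g^3 + 5.5296*g^2 - 32.398*g + 23.5225)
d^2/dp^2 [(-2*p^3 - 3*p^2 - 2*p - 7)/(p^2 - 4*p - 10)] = 6*(-22*p^3 - 117*p^2 - 192*p - 134)/(p^6 - 12*p^5 + 18*p^4 + 176*p^3 - 180*p^2 - 1200*p - 1000)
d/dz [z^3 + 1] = 3*z^2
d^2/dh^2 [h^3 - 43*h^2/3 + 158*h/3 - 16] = 6*h - 86/3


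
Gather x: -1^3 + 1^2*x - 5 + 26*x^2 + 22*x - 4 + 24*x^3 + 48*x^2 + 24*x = 24*x^3 + 74*x^2 + 47*x - 10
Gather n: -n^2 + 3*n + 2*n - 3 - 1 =-n^2 + 5*n - 4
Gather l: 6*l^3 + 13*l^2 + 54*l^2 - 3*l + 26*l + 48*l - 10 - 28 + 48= 6*l^3 + 67*l^2 + 71*l + 10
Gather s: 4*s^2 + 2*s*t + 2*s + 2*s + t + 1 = 4*s^2 + s*(2*t + 4) + t + 1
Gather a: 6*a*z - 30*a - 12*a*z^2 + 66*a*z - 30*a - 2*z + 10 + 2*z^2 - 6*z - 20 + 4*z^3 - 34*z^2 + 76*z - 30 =a*(-12*z^2 + 72*z - 60) + 4*z^3 - 32*z^2 + 68*z - 40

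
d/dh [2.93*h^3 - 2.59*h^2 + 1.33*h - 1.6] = 8.79*h^2 - 5.18*h + 1.33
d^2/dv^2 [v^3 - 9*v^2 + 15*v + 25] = 6*v - 18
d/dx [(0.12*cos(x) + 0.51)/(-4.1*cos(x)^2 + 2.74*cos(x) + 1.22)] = (-0.492*cos(x)^2 - 4.182*cos(x) + 1.251)*sin(x)/(16.81*cos(x)^4 - 22.468*cos(x)^3 - 2.4964*cos(x)^2 + 6.6856*cos(x) + 1.4884)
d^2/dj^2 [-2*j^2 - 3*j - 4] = -4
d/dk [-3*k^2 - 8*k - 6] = -6*k - 8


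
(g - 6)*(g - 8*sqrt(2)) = g^2 - 8*sqrt(2)*g - 6*g + 48*sqrt(2)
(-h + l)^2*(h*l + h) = h^3*l + h^3 - 2*h^2*l^2 - 2*h^2*l + h*l^3 + h*l^2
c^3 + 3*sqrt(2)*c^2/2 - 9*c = c*(c - 3*sqrt(2)/2)*(c + 3*sqrt(2))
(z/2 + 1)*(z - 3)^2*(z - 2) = z^4/2 - 3*z^3 + 5*z^2/2 + 12*z - 18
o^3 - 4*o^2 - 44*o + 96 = (o - 8)*(o - 2)*(o + 6)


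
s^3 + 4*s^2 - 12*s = s*(s - 2)*(s + 6)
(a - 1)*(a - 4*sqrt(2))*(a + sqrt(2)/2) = a^3 - 7*sqrt(2)*a^2/2 - a^2 - 4*a + 7*sqrt(2)*a/2 + 4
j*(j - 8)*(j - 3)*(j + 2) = j^4 - 9*j^3 + 2*j^2 + 48*j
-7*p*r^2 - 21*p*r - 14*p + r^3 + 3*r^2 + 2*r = (-7*p + r)*(r + 1)*(r + 2)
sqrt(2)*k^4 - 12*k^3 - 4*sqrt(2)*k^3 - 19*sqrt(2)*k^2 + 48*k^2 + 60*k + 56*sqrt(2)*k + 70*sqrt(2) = (k - 5)*(k - 7*sqrt(2))*(k + sqrt(2))*(sqrt(2)*k + sqrt(2))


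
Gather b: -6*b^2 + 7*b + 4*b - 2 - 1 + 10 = -6*b^2 + 11*b + 7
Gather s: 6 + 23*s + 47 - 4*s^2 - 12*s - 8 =-4*s^2 + 11*s + 45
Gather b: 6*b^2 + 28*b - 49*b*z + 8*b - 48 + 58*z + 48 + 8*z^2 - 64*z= 6*b^2 + b*(36 - 49*z) + 8*z^2 - 6*z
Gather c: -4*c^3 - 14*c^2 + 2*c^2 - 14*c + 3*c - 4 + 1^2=-4*c^3 - 12*c^2 - 11*c - 3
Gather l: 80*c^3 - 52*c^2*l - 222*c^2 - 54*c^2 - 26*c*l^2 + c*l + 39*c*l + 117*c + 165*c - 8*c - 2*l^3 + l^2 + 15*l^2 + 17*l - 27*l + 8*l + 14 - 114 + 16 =80*c^3 - 276*c^2 + 274*c - 2*l^3 + l^2*(16 - 26*c) + l*(-52*c^2 + 40*c - 2) - 84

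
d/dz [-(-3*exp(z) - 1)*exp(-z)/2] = -exp(-z)/2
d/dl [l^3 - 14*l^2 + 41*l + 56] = 3*l^2 - 28*l + 41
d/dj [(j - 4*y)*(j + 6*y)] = 2*j + 2*y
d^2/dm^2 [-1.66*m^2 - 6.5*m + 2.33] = -3.32000000000000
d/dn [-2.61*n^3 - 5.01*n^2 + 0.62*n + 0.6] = -7.83*n^2 - 10.02*n + 0.62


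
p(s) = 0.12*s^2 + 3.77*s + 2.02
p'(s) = 0.24*s + 3.77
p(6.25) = 30.27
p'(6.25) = 5.27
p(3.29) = 15.72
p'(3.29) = 4.56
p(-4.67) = -12.97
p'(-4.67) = 2.65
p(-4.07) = -11.34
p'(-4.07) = 2.79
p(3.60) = 17.15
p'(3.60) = 4.63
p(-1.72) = -4.11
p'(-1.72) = 3.36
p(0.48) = 3.86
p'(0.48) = 3.89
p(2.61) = 12.68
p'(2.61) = 4.40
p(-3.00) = -8.21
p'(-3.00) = 3.05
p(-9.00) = -22.19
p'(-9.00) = 1.61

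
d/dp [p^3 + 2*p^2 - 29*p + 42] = 3*p^2 + 4*p - 29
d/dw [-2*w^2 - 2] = -4*w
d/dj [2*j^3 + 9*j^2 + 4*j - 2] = 6*j^2 + 18*j + 4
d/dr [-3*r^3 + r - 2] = 1 - 9*r^2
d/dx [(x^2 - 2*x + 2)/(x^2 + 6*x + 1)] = 2*(4*x^2 - x - 7)/(x^4 + 12*x^3 + 38*x^2 + 12*x + 1)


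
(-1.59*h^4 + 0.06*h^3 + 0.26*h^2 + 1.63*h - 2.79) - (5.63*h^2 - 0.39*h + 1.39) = -1.59*h^4 + 0.06*h^3 - 5.37*h^2 + 2.02*h - 4.18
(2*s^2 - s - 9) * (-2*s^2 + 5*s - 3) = -4*s^4 + 12*s^3 + 7*s^2 - 42*s + 27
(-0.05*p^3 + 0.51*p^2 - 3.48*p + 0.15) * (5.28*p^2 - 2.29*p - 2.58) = -0.264*p^5 + 2.8073*p^4 - 19.4133*p^3 + 7.4454*p^2 + 8.6349*p - 0.387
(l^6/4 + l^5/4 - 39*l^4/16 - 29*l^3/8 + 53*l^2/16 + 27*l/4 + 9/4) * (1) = l^6/4 + l^5/4 - 39*l^4/16 - 29*l^3/8 + 53*l^2/16 + 27*l/4 + 9/4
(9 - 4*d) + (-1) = 8 - 4*d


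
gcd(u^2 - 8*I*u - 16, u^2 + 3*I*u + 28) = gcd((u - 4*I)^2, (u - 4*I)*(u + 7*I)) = u - 4*I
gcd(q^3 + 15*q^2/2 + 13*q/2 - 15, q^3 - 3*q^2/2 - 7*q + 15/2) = q^2 + 3*q/2 - 5/2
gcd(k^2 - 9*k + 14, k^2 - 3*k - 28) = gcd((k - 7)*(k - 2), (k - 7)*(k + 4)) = k - 7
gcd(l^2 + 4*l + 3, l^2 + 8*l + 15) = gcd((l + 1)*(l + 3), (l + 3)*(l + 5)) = l + 3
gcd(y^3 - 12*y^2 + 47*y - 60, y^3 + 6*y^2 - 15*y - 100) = y - 4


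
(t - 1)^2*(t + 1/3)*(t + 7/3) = t^4 + 2*t^3/3 - 32*t^2/9 + 10*t/9 + 7/9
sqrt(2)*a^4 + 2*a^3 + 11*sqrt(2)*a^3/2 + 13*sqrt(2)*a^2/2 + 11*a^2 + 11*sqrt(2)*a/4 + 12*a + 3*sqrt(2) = (a + 3/2)*(a + 4)*(a + sqrt(2)/2)*(sqrt(2)*a + 1)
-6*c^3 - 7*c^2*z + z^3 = (-3*c + z)*(c + z)*(2*c + z)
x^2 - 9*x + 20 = (x - 5)*(x - 4)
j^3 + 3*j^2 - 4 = (j - 1)*(j + 2)^2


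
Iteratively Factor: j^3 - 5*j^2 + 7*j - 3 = (j - 1)*(j^2 - 4*j + 3) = (j - 1)^2*(j - 3)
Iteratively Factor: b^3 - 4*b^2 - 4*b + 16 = (b - 2)*(b^2 - 2*b - 8) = (b - 2)*(b + 2)*(b - 4)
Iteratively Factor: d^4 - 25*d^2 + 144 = (d + 3)*(d^3 - 3*d^2 - 16*d + 48) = (d - 3)*(d + 3)*(d^2 - 16) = (d - 3)*(d + 3)*(d + 4)*(d - 4)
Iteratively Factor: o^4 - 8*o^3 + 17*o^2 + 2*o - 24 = (o - 2)*(o^3 - 6*o^2 + 5*o + 12) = (o - 2)*(o + 1)*(o^2 - 7*o + 12) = (o - 4)*(o - 2)*(o + 1)*(o - 3)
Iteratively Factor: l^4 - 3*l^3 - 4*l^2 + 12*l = (l - 2)*(l^3 - l^2 - 6*l) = l*(l - 2)*(l^2 - l - 6) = l*(l - 3)*(l - 2)*(l + 2)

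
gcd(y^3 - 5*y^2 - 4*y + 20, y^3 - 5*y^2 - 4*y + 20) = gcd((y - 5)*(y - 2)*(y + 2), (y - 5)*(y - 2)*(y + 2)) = y^3 - 5*y^2 - 4*y + 20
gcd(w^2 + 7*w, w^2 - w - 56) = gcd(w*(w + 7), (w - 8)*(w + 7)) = w + 7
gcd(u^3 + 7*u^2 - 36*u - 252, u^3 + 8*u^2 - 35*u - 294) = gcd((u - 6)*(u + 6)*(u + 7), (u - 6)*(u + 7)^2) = u^2 + u - 42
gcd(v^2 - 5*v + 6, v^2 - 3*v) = v - 3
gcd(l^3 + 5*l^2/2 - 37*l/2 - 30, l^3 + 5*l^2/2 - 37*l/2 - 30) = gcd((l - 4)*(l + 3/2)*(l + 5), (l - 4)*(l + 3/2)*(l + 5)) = l^3 + 5*l^2/2 - 37*l/2 - 30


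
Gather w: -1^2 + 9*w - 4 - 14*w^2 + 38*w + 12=-14*w^2 + 47*w + 7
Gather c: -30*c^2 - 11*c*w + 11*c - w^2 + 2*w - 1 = -30*c^2 + c*(11 - 11*w) - w^2 + 2*w - 1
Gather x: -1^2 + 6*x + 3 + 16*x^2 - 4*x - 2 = 16*x^2 + 2*x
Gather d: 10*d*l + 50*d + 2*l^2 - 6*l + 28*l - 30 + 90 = d*(10*l + 50) + 2*l^2 + 22*l + 60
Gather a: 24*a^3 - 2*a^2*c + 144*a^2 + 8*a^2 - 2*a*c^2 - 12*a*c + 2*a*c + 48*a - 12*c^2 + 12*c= 24*a^3 + a^2*(152 - 2*c) + a*(-2*c^2 - 10*c + 48) - 12*c^2 + 12*c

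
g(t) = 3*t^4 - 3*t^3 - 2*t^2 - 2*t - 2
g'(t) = 12*t^3 - 9*t^2 - 4*t - 2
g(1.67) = -1.56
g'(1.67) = 22.11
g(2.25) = 26.09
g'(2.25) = 80.12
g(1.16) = -6.26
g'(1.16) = -0.02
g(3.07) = 152.69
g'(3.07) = 248.11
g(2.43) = 42.89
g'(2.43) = 107.32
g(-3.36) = 478.31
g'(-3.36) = -545.36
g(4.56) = 959.96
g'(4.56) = 930.44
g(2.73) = 83.23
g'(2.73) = 164.16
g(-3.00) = 310.00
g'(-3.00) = -395.00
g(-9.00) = 21724.00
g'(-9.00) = -9443.00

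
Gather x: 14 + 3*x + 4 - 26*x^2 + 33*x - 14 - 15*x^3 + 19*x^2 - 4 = -15*x^3 - 7*x^2 + 36*x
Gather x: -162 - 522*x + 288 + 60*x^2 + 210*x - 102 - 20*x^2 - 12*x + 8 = 40*x^2 - 324*x + 32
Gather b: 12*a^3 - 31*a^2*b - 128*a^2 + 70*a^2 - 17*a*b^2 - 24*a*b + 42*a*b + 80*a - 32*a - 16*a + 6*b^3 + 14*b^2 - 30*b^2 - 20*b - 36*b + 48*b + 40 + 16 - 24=12*a^3 - 58*a^2 + 32*a + 6*b^3 + b^2*(-17*a - 16) + b*(-31*a^2 + 18*a - 8) + 32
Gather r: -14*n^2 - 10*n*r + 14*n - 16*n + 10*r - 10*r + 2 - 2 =-14*n^2 - 10*n*r - 2*n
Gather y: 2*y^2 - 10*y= 2*y^2 - 10*y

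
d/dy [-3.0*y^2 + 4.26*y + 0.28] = 4.26 - 6.0*y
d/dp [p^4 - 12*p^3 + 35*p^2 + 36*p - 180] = 4*p^3 - 36*p^2 + 70*p + 36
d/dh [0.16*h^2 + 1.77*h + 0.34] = 0.32*h + 1.77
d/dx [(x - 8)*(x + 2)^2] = (x + 2)*(3*x - 14)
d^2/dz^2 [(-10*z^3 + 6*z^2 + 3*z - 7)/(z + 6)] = 2*(-10*z^3 - 180*z^2 - 1080*z + 191)/(z^3 + 18*z^2 + 108*z + 216)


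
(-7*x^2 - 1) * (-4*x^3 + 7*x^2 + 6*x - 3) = 28*x^5 - 49*x^4 - 38*x^3 + 14*x^2 - 6*x + 3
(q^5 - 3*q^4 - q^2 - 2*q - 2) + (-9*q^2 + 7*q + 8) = q^5 - 3*q^4 - 10*q^2 + 5*q + 6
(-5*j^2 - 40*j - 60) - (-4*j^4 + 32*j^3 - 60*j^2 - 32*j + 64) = 4*j^4 - 32*j^3 + 55*j^2 - 8*j - 124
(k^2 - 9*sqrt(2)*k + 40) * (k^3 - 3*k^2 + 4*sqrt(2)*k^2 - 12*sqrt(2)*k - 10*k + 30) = k^5 - 5*sqrt(2)*k^4 - 3*k^4 - 42*k^3 + 15*sqrt(2)*k^3 + 126*k^2 + 250*sqrt(2)*k^2 - 750*sqrt(2)*k - 400*k + 1200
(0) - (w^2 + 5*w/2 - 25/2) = -w^2 - 5*w/2 + 25/2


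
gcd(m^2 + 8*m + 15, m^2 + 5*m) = m + 5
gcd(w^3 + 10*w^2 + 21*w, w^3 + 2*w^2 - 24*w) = w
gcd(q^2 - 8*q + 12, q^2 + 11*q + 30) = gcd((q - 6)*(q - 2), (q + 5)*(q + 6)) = 1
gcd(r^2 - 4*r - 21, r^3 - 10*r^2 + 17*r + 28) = r - 7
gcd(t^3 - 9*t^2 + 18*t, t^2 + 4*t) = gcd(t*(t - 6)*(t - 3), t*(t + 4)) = t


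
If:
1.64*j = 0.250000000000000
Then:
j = 0.15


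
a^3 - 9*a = a*(a - 3)*(a + 3)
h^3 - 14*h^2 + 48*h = h*(h - 8)*(h - 6)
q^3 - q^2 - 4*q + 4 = (q - 2)*(q - 1)*(q + 2)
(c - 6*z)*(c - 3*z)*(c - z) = c^3 - 10*c^2*z + 27*c*z^2 - 18*z^3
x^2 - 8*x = x*(x - 8)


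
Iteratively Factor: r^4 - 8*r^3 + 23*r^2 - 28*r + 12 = (r - 3)*(r^3 - 5*r^2 + 8*r - 4) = (r - 3)*(r - 2)*(r^2 - 3*r + 2) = (r - 3)*(r - 2)*(r - 1)*(r - 2)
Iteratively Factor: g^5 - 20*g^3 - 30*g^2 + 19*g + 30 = (g + 3)*(g^4 - 3*g^3 - 11*g^2 + 3*g + 10) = (g + 1)*(g + 3)*(g^3 - 4*g^2 - 7*g + 10) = (g + 1)*(g + 2)*(g + 3)*(g^2 - 6*g + 5) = (g - 5)*(g + 1)*(g + 2)*(g + 3)*(g - 1)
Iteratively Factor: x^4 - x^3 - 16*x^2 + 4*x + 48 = (x + 3)*(x^3 - 4*x^2 - 4*x + 16) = (x - 2)*(x + 3)*(x^2 - 2*x - 8) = (x - 4)*(x - 2)*(x + 3)*(x + 2)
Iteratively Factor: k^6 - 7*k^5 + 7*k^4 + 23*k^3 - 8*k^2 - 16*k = (k - 4)*(k^5 - 3*k^4 - 5*k^3 + 3*k^2 + 4*k) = (k - 4)*(k - 1)*(k^4 - 2*k^3 - 7*k^2 - 4*k) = (k - 4)*(k - 1)*(k + 1)*(k^3 - 3*k^2 - 4*k) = (k - 4)^2*(k - 1)*(k + 1)*(k^2 + k) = (k - 4)^2*(k - 1)*(k + 1)^2*(k)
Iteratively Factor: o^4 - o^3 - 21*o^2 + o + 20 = (o - 1)*(o^3 - 21*o - 20) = (o - 1)*(o + 4)*(o^2 - 4*o - 5) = (o - 1)*(o + 1)*(o + 4)*(o - 5)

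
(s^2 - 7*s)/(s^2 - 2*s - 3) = s*(7 - s)/(-s^2 + 2*s + 3)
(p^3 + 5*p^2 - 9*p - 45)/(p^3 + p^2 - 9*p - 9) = (p + 5)/(p + 1)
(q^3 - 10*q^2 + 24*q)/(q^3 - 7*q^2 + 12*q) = (q - 6)/(q - 3)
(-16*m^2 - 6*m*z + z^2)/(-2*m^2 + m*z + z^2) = (-8*m + z)/(-m + z)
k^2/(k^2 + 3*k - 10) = k^2/(k^2 + 3*k - 10)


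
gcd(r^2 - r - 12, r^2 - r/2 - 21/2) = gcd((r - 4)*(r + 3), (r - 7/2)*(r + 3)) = r + 3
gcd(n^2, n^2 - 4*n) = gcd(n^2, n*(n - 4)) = n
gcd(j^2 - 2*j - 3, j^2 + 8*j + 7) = j + 1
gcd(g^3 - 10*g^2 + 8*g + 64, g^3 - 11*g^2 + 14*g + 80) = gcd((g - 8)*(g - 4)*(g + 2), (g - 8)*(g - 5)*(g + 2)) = g^2 - 6*g - 16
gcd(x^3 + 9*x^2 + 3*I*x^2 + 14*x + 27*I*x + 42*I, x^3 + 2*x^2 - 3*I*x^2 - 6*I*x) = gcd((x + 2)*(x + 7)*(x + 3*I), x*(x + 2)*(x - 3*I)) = x + 2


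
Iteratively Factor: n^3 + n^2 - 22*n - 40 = (n - 5)*(n^2 + 6*n + 8) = (n - 5)*(n + 2)*(n + 4)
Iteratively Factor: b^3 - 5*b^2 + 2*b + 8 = (b + 1)*(b^2 - 6*b + 8) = (b - 4)*(b + 1)*(b - 2)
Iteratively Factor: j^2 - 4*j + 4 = (j - 2)*(j - 2)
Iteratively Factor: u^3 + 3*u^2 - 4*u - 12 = (u + 2)*(u^2 + u - 6) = (u - 2)*(u + 2)*(u + 3)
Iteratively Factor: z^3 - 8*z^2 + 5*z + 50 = (z - 5)*(z^2 - 3*z - 10) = (z - 5)*(z + 2)*(z - 5)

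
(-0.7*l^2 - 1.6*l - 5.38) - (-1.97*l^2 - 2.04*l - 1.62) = 1.27*l^2 + 0.44*l - 3.76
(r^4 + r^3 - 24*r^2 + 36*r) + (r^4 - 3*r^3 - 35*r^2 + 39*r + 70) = 2*r^4 - 2*r^3 - 59*r^2 + 75*r + 70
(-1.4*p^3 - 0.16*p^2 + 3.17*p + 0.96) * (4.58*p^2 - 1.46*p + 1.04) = -6.412*p^5 + 1.3112*p^4 + 13.2962*p^3 - 0.3978*p^2 + 1.8952*p + 0.9984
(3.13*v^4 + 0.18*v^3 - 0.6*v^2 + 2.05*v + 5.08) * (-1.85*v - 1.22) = -5.7905*v^5 - 4.1516*v^4 + 0.8904*v^3 - 3.0605*v^2 - 11.899*v - 6.1976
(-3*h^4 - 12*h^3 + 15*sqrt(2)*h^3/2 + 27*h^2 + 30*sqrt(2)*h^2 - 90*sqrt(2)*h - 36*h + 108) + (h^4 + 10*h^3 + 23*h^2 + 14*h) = -2*h^4 - 2*h^3 + 15*sqrt(2)*h^3/2 + 30*sqrt(2)*h^2 + 50*h^2 - 90*sqrt(2)*h - 22*h + 108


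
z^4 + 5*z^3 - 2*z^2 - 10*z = z*(z + 5)*(z - sqrt(2))*(z + sqrt(2))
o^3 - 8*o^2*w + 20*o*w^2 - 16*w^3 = (o - 4*w)*(o - 2*w)^2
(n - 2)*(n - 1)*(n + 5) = n^3 + 2*n^2 - 13*n + 10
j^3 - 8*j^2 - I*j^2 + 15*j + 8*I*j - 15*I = (j - 5)*(j - 3)*(j - I)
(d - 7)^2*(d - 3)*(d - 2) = d^4 - 19*d^3 + 125*d^2 - 329*d + 294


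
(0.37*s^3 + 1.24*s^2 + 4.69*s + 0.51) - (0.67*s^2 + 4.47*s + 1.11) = 0.37*s^3 + 0.57*s^2 + 0.220000000000001*s - 0.6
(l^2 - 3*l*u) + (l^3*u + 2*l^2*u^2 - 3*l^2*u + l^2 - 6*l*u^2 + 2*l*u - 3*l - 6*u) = l^3*u + 2*l^2*u^2 - 3*l^2*u + 2*l^2 - 6*l*u^2 - l*u - 3*l - 6*u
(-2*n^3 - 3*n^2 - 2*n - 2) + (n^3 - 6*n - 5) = -n^3 - 3*n^2 - 8*n - 7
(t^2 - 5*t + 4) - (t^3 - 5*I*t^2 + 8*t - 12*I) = -t^3 + t^2 + 5*I*t^2 - 13*t + 4 + 12*I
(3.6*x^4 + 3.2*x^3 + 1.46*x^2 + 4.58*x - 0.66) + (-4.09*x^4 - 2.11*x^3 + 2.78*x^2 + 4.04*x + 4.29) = -0.49*x^4 + 1.09*x^3 + 4.24*x^2 + 8.62*x + 3.63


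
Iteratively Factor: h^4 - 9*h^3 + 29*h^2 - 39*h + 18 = (h - 2)*(h^3 - 7*h^2 + 15*h - 9) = (h - 3)*(h - 2)*(h^2 - 4*h + 3) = (h - 3)*(h - 2)*(h - 1)*(h - 3)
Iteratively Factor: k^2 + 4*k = (k)*(k + 4)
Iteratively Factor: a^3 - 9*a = (a - 3)*(a^2 + 3*a) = (a - 3)*(a + 3)*(a)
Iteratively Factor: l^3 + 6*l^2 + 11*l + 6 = (l + 1)*(l^2 + 5*l + 6) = (l + 1)*(l + 2)*(l + 3)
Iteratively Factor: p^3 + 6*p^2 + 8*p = (p)*(p^2 + 6*p + 8) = p*(p + 4)*(p + 2)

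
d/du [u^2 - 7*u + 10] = 2*u - 7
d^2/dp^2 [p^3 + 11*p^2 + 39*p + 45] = 6*p + 22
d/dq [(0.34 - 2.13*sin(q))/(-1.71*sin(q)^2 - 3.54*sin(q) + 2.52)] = (-3.6423*sin(q)^2 + 1.1628*sin(q) - 4.164)*cos(q)/(2.9241*sin(q)^4 + 12.1068*sin(q)^3 + 3.9132*sin(q)^2 - 17.8416*sin(q) + 6.3504)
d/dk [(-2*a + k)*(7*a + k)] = 5*a + 2*k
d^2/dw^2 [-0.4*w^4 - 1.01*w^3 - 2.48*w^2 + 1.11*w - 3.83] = -4.8*w^2 - 6.06*w - 4.96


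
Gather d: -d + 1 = 1 - d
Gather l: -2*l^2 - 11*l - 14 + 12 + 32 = -2*l^2 - 11*l + 30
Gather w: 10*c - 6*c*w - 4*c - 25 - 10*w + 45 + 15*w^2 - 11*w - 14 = 6*c + 15*w^2 + w*(-6*c - 21) + 6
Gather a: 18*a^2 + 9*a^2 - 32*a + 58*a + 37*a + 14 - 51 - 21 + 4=27*a^2 + 63*a - 54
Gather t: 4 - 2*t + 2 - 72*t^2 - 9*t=-72*t^2 - 11*t + 6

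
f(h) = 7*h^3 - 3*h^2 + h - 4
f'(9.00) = 1648.00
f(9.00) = 4865.00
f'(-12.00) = 3097.00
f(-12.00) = -12544.00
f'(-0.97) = 26.58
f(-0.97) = -14.18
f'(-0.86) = 21.69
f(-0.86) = -11.53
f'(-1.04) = 29.95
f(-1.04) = -16.16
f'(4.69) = 434.78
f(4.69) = 656.83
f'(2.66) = 133.63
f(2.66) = 109.18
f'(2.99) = 170.80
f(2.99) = 159.29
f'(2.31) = 99.20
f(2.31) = 68.59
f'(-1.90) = 88.21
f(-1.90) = -64.74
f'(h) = 21*h^2 - 6*h + 1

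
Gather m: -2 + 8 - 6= 0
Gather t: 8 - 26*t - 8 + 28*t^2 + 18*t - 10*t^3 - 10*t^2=-10*t^3 + 18*t^2 - 8*t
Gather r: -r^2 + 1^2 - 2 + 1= -r^2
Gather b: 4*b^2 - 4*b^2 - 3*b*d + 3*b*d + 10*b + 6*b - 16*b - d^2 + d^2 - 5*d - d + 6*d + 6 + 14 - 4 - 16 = 0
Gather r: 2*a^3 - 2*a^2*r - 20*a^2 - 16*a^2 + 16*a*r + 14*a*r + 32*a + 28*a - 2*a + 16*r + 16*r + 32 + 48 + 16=2*a^3 - 36*a^2 + 58*a + r*(-2*a^2 + 30*a + 32) + 96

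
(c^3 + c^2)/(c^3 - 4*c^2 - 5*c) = c/(c - 5)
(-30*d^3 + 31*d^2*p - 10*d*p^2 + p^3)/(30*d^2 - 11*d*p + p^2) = (6*d^2 - 5*d*p + p^2)/(-6*d + p)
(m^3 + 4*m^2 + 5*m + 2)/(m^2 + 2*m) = m + 2 + 1/m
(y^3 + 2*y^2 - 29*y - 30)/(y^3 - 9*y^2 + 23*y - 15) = (y^2 + 7*y + 6)/(y^2 - 4*y + 3)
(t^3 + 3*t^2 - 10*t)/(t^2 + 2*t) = (t^2 + 3*t - 10)/(t + 2)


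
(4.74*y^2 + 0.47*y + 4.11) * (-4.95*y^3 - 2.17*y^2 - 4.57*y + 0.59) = -23.463*y^5 - 12.6123*y^4 - 43.0262*y^3 - 8.27*y^2 - 18.5054*y + 2.4249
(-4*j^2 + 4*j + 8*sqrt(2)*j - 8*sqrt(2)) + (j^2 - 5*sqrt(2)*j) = -3*j^2 + 4*j + 3*sqrt(2)*j - 8*sqrt(2)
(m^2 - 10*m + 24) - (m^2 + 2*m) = 24 - 12*m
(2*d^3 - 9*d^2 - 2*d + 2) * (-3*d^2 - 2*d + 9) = -6*d^5 + 23*d^4 + 42*d^3 - 83*d^2 - 22*d + 18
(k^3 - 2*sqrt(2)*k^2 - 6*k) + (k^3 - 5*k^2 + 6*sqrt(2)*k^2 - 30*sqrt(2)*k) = 2*k^3 - 5*k^2 + 4*sqrt(2)*k^2 - 30*sqrt(2)*k - 6*k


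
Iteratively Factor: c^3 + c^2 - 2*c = (c - 1)*(c^2 + 2*c) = (c - 1)*(c + 2)*(c)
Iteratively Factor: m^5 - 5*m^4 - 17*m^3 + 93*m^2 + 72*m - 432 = (m - 4)*(m^4 - m^3 - 21*m^2 + 9*m + 108) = (m - 4)*(m + 3)*(m^3 - 4*m^2 - 9*m + 36) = (m - 4)^2*(m + 3)*(m^2 - 9) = (m - 4)^2*(m - 3)*(m + 3)*(m + 3)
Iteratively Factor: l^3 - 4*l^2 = (l)*(l^2 - 4*l) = l^2*(l - 4)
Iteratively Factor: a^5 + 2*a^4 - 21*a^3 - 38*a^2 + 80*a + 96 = (a + 1)*(a^4 + a^3 - 22*a^2 - 16*a + 96) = (a + 1)*(a + 4)*(a^3 - 3*a^2 - 10*a + 24) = (a - 2)*(a + 1)*(a + 4)*(a^2 - a - 12) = (a - 2)*(a + 1)*(a + 3)*(a + 4)*(a - 4)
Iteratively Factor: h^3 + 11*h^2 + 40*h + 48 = (h + 4)*(h^2 + 7*h + 12) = (h + 3)*(h + 4)*(h + 4)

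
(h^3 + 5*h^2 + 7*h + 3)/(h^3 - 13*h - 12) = (h + 1)/(h - 4)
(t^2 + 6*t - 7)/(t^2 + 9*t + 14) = (t - 1)/(t + 2)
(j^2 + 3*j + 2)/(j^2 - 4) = (j + 1)/(j - 2)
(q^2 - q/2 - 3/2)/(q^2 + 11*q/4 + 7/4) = 2*(2*q - 3)/(4*q + 7)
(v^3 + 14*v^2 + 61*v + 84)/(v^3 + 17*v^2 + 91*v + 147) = (v + 4)/(v + 7)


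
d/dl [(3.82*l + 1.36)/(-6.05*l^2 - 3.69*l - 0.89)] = (23.111*l^2 + 16.456*l + 1.6186)/(36.6025*l^4 + 44.649*l^3 + 24.3851*l^2 + 6.5682*l + 0.7921)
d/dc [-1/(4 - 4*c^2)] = -c/(2*(c^2 - 1)^2)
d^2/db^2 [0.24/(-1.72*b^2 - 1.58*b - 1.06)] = (1.420032*b^2 + 1.304448*b - 0.24*(3.44*b + 1.58)*(6.88*b + 3.16) + 0.875136)/(1.72*b^2 + 1.58*b + 1.06)^3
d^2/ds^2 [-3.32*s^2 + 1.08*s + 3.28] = -6.64000000000000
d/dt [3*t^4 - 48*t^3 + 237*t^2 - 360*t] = 12*t^3 - 144*t^2 + 474*t - 360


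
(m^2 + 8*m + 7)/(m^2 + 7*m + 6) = (m + 7)/(m + 6)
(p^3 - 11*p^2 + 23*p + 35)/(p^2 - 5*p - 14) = (p^2 - 4*p - 5)/(p + 2)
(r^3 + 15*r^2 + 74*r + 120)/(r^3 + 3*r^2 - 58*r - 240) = (r + 4)/(r - 8)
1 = 1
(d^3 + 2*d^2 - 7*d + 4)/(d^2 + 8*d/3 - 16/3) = 3*(d^2 - 2*d + 1)/(3*d - 4)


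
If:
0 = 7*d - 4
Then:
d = 4/7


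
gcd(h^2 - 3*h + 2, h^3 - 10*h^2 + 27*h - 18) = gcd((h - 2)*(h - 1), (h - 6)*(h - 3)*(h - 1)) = h - 1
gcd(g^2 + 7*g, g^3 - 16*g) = g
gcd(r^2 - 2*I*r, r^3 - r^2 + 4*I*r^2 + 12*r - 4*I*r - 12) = r - 2*I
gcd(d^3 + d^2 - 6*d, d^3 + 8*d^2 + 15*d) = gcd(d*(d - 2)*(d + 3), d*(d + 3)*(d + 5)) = d^2 + 3*d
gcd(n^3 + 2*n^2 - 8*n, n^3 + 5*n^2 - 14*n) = n^2 - 2*n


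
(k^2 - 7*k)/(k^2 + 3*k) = (k - 7)/(k + 3)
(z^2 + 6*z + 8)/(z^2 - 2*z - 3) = (z^2 + 6*z + 8)/(z^2 - 2*z - 3)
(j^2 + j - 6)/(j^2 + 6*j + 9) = (j - 2)/(j + 3)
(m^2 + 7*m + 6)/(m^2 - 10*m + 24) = (m^2 + 7*m + 6)/(m^2 - 10*m + 24)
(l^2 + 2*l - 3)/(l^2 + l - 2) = (l + 3)/(l + 2)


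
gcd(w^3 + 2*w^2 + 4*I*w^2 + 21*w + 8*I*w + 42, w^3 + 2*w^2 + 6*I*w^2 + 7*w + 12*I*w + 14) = w^2 + w*(2 + 7*I) + 14*I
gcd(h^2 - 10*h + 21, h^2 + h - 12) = h - 3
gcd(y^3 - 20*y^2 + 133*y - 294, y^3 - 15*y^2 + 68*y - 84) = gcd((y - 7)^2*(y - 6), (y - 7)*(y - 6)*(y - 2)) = y^2 - 13*y + 42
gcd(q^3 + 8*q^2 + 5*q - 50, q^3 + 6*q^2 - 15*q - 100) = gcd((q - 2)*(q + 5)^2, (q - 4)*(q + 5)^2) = q^2 + 10*q + 25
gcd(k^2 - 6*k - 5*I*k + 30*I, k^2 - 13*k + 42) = k - 6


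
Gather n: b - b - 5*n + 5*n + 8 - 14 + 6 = 0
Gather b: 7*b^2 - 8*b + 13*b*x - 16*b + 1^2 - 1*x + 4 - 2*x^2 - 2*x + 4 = 7*b^2 + b*(13*x - 24) - 2*x^2 - 3*x + 9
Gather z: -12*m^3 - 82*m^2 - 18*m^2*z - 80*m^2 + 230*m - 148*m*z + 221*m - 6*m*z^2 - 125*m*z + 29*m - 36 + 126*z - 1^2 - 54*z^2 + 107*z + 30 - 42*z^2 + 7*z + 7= -12*m^3 - 162*m^2 + 480*m + z^2*(-6*m - 96) + z*(-18*m^2 - 273*m + 240)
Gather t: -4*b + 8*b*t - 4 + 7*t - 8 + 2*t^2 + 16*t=-4*b + 2*t^2 + t*(8*b + 23) - 12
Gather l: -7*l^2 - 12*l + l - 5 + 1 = -7*l^2 - 11*l - 4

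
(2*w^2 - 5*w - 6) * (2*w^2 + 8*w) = 4*w^4 + 6*w^3 - 52*w^2 - 48*w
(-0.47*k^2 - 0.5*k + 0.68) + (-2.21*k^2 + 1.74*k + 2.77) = -2.68*k^2 + 1.24*k + 3.45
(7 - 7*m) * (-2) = 14*m - 14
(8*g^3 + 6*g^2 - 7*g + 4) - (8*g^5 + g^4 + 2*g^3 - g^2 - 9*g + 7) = -8*g^5 - g^4 + 6*g^3 + 7*g^2 + 2*g - 3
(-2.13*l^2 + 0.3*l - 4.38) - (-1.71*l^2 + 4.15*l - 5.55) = -0.42*l^2 - 3.85*l + 1.17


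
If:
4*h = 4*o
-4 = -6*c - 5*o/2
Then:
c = 2/3 - 5*o/12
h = o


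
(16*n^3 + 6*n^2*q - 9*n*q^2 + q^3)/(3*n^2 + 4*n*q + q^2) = (16*n^2 - 10*n*q + q^2)/(3*n + q)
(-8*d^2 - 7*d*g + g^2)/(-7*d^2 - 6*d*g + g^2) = (8*d - g)/(7*d - g)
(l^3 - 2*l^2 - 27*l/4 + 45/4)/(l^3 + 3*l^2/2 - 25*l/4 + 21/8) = 2*(2*l^2 - l - 15)/(4*l^2 + 12*l - 7)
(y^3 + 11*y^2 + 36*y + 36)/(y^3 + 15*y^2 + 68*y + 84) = (y + 3)/(y + 7)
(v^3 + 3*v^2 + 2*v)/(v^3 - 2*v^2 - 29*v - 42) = v*(v + 1)/(v^2 - 4*v - 21)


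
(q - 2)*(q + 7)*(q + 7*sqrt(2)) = q^3 + 5*q^2 + 7*sqrt(2)*q^2 - 14*q + 35*sqrt(2)*q - 98*sqrt(2)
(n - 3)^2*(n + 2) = n^3 - 4*n^2 - 3*n + 18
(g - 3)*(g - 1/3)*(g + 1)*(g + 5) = g^4 + 8*g^3/3 - 14*g^2 - 32*g/3 + 5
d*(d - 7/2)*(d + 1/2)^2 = d^4 - 5*d^3/2 - 13*d^2/4 - 7*d/8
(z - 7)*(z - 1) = z^2 - 8*z + 7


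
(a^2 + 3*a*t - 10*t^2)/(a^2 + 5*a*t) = (a - 2*t)/a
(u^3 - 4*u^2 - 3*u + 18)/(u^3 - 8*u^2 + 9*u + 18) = (u^2 - u - 6)/(u^2 - 5*u - 6)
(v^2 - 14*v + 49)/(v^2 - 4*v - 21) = (v - 7)/(v + 3)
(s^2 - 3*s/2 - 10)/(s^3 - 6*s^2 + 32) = (s + 5/2)/(s^2 - 2*s - 8)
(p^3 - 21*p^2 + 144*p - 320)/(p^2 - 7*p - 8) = (p^2 - 13*p + 40)/(p + 1)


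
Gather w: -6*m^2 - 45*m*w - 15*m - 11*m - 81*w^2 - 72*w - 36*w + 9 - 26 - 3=-6*m^2 - 26*m - 81*w^2 + w*(-45*m - 108) - 20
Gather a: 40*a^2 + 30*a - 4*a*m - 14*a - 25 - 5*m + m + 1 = 40*a^2 + a*(16 - 4*m) - 4*m - 24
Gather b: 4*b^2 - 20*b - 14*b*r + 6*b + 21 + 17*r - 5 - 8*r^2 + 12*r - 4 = 4*b^2 + b*(-14*r - 14) - 8*r^2 + 29*r + 12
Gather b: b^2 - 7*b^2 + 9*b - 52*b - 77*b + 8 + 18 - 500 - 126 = -6*b^2 - 120*b - 600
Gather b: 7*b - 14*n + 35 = 7*b - 14*n + 35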